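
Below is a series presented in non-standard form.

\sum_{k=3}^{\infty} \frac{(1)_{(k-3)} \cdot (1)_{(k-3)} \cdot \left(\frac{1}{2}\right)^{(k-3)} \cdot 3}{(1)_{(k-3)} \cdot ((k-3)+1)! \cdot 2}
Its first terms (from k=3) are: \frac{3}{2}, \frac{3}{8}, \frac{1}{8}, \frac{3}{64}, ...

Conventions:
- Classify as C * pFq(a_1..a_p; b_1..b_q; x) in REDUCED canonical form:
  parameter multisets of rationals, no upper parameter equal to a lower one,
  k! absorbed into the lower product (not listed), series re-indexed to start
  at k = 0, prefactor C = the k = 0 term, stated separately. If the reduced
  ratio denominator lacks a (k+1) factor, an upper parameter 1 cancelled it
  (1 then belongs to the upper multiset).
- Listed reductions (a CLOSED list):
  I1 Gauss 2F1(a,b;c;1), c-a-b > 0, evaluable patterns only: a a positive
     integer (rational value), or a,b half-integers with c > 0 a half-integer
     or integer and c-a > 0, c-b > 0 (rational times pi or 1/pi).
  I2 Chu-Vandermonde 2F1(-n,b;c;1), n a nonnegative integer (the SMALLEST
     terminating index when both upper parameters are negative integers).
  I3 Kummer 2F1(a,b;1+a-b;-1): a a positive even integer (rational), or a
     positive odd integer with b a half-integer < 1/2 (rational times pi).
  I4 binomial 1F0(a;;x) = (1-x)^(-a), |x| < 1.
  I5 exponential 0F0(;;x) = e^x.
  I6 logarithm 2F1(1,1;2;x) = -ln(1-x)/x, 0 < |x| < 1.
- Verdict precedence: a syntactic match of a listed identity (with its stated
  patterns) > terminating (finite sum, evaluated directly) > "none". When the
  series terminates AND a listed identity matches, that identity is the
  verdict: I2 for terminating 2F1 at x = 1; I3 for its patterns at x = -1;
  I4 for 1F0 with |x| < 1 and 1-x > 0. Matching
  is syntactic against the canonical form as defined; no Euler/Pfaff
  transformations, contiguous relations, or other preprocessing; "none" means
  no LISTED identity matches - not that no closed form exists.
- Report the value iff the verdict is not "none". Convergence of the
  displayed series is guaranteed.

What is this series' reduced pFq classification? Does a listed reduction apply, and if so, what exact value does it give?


Canonical form: C = \frac{3}{2} times 2F1 with upper {1, 1}, lower {2}, x = \frac{1}{2}. Verdict (x = \frac{1}{2}): the I6 logarithm reduction applies (the logarithm: parameters (1,1;2), x = \frac{1}{2}). Exact value: \left(-3\right) \cdot \ln\left(\frac{1}{2}\right).

Key observation: t_0 = \frac{3}{2} here, and the constant factors (prefactor 3/2) combine into one prefactor.
Step ratio: r(k) = \frac{1}{2} * (k+1) (k+1) / [(k+2) (k+1)] - rational in k, leading ratio \frac{1}{2}; with t_0 = \frac{3}{2}, classification follows.


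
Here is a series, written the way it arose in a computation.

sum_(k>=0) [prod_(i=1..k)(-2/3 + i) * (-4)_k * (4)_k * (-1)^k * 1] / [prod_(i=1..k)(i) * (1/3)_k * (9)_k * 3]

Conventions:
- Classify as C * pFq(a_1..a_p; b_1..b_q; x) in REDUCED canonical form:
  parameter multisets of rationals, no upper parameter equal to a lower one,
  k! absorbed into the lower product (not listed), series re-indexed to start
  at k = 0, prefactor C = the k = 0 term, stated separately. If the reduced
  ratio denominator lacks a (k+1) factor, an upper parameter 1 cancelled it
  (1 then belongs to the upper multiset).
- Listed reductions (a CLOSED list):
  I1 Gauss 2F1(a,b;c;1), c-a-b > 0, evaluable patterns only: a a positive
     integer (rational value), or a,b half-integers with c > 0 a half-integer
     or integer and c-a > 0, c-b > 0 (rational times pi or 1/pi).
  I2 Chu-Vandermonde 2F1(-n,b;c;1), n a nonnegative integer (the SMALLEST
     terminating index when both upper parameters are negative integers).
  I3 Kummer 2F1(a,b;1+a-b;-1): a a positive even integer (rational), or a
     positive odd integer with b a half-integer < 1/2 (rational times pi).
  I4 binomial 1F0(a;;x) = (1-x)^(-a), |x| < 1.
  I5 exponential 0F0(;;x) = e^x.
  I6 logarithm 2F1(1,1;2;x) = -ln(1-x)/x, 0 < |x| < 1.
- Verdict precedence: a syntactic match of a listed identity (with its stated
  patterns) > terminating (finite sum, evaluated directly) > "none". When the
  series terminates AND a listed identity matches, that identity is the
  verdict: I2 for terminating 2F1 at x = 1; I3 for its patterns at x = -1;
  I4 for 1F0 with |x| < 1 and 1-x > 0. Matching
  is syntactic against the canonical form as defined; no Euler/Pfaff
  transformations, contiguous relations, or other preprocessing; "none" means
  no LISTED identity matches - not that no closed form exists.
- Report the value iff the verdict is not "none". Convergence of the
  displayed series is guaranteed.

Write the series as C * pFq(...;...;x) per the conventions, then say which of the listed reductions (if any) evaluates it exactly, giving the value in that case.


x = -1 here; the reduced form reads 2F1, upper {-4, 4}, lower {9}, C = 1/3. Verdict: Kummer's theorem (I3) applies (x = -1; c = 9 equals 1+a-b for upper {-4, 4}: listed pattern). Value: 14/9.

Key observation: from the first term 1/3: the parameter 1/3 appears in both the upper and lower lists and cancels.
Step ratio: r(k) = (-1) * (k-4) (k+4) / [(k+9) (k+1)] - rational; roots negated = parameters, x = (-1), C = 1/3.


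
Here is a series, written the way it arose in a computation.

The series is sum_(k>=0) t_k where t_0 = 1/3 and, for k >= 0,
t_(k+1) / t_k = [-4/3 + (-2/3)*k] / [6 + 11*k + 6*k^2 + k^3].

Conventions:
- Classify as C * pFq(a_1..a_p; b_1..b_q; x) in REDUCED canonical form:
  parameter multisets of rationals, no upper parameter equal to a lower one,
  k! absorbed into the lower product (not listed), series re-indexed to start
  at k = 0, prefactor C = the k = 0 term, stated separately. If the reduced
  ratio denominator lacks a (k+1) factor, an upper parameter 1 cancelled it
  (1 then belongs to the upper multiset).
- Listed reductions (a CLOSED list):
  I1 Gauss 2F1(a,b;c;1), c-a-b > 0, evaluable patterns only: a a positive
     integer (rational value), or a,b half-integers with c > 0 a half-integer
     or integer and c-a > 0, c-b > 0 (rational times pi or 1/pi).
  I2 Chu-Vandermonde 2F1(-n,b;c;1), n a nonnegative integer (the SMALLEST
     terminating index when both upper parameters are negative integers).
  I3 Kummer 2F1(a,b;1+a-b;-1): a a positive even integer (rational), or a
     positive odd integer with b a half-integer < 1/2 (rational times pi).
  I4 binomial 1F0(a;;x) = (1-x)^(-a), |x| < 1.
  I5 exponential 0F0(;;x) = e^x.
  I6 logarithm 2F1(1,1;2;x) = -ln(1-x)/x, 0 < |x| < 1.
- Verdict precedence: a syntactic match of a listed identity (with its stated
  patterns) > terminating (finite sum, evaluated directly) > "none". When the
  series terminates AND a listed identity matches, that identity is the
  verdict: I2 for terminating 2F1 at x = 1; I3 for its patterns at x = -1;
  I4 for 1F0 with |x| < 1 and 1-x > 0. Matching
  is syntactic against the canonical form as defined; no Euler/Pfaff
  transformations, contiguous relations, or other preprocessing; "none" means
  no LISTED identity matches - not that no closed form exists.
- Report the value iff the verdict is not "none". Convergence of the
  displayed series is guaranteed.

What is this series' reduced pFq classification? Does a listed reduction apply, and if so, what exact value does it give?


Prefactor 1/3, argument -2/3: 0F1 with upper {-} over lower {3}. Verdict: none - at argument -2/3 the multisets {-} ; {3} match no listed identity.

The tell: t_0 = 1/3 here, and the parameter 2 appears in both the upper and lower lists and cancels.
Consecutive-term ratio: r(k) = (-2/3) * 1 / [(k+3) (k+1)] - rational in k. x = (-2/3); t_0 = 1/3; negate the roots.


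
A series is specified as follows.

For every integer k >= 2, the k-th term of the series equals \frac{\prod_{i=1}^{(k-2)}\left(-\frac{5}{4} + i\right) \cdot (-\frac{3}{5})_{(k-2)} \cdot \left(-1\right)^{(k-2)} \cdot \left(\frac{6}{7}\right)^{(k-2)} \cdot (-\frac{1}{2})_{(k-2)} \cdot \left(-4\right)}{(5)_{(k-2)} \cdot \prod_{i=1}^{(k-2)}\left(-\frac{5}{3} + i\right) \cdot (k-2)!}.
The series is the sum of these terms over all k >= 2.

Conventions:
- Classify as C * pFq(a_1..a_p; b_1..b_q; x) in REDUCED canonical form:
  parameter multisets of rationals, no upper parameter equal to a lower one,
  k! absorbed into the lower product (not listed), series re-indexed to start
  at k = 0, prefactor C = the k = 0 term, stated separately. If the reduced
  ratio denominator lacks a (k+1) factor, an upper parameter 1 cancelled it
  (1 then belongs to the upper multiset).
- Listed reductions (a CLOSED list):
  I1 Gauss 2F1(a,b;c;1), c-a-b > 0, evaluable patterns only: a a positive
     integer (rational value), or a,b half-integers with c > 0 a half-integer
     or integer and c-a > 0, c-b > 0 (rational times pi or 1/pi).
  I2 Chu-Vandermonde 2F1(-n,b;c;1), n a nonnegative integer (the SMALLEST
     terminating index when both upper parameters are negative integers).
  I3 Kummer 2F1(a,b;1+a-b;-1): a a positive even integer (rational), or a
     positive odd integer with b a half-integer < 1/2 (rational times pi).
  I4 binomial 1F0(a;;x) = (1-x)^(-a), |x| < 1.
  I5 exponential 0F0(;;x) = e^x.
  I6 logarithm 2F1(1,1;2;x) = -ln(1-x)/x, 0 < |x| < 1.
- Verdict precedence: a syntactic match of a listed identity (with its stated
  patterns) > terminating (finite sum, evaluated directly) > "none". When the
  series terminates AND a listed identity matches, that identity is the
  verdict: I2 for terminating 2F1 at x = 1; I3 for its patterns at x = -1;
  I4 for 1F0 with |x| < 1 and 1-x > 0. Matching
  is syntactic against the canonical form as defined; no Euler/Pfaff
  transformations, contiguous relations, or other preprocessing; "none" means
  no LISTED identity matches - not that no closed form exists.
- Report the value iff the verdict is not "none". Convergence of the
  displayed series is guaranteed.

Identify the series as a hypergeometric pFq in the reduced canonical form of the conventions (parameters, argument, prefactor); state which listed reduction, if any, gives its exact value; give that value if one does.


Canonical form: C = -4 times 3F2 with upper {-\frac{3}{5}, -\frac{1}{2}, -\frac{1}{4}}, lower {-\frac{2}{3}, 5}, x = -\frac{6}{7}. Verdict: no listed reduction: x = -\frac{6}{7} and upper {-\frac{3}{5}, -\frac{1}{2}, -\frac{1}{4}} fail every I1-I6 pattern.

The tell: from the first term -4: the (-1)^k factor (C = -4, x = -6/7) folds into the argument's sign.
Ratio: r(k) = -\frac{6}{7} * (k-\frac{3}{5}) (k-\frac{1}{2}) (k-\frac{1}{4}) / [(k-\frac{2}{3}) (k+5) (k+1)] - poly over poly, x = -\frac{6}{7} from leading terms; C = -4 at k = 0.


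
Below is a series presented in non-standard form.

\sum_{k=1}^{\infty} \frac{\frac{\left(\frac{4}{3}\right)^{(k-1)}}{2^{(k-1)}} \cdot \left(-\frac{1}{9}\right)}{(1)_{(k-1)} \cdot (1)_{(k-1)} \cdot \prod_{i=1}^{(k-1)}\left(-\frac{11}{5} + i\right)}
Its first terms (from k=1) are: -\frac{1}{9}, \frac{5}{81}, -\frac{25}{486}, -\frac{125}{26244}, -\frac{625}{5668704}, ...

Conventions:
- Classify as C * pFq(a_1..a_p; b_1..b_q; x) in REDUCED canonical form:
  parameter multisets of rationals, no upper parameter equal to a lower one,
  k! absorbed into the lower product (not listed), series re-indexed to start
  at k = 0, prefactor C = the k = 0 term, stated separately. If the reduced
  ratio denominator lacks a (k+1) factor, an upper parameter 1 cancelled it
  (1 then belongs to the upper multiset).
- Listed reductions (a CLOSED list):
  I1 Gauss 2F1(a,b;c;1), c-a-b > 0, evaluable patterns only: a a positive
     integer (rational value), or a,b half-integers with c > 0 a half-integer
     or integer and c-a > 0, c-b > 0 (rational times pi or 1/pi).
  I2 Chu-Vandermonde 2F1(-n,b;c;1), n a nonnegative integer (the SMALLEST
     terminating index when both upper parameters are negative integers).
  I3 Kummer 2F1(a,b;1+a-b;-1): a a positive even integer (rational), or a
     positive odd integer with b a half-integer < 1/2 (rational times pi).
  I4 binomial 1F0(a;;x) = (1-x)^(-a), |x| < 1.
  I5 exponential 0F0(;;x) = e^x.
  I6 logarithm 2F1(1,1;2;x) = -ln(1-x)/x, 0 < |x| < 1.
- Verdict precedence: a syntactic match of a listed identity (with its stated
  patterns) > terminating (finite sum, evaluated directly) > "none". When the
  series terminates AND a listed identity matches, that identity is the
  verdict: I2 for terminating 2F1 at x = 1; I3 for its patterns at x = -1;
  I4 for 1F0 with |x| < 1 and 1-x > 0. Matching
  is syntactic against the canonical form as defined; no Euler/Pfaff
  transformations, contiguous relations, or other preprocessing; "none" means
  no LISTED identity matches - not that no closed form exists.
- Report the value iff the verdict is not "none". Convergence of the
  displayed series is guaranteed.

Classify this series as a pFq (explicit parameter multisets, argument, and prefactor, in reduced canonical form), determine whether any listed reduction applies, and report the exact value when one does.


This is -\frac{1}{9} * 0F2(-; -\frac{6}{5}, 1; \frac{2}{3}) in reduced canonical form. Verdict: none. Every listed pattern misses the 0F2 form at \frac{2}{3}, upper {-}.

Key step: with t_0 = -\frac{1}{9}, the lower running product (prefactor -1/9) is a rising factorial.
Adjacent-term ratio: r(k) = \frac{2}{3} * 1 / [(k-\frac{6}{5}) (k+1) (k+1)] - rational in k, leading ratio \frac{2}{3}; with t_0 = -\frac{1}{9}, classification follows.


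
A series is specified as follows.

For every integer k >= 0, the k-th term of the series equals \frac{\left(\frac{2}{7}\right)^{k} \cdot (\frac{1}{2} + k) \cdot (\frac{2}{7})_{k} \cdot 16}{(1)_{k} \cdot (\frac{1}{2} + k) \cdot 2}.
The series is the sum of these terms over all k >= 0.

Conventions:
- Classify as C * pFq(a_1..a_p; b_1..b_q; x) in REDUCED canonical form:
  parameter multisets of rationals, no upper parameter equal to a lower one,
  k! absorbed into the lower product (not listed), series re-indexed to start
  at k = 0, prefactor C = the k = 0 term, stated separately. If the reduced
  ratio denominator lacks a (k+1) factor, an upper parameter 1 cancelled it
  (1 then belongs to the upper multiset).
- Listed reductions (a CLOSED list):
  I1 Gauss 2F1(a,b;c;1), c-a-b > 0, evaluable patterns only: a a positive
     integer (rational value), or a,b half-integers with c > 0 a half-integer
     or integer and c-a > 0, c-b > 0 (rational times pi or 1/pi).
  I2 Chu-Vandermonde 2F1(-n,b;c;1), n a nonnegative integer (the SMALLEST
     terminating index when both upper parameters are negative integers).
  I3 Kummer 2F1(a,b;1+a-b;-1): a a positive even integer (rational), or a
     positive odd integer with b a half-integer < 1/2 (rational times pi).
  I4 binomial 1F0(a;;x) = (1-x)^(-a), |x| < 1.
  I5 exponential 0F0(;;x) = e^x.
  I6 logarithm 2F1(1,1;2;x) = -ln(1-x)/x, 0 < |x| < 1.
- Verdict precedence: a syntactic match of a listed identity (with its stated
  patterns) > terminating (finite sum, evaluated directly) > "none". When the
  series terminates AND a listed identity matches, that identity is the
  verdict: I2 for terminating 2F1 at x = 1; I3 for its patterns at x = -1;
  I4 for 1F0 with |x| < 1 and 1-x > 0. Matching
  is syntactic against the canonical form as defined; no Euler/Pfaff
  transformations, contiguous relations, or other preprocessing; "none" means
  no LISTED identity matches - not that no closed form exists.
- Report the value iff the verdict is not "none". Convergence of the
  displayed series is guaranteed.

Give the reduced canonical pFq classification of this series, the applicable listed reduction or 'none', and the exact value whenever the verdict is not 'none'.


The tell: t_0 being 8, the constant factors (C = 8) combine into one prefactor.
Consecutive-term ratio: r(k) = \frac{2}{7} * (k+\frac{2}{7}) / [(k+1)] - rational in k. x = \frac{2}{7}; t_0 = 8; negate the roots.

Classification (C = 8): 1F0 with upper {\frac{2}{7}}, lower {-}, argument x = \frac{2}{7}. Verdict: the I4 binomial reduction fires (the 1F0 binomial series: exponent -2/7, x = \frac{2}{7}). Its exact value is 8 \cdot \left(\frac{5}{7}\right)^{-\frac{2}{7}}.


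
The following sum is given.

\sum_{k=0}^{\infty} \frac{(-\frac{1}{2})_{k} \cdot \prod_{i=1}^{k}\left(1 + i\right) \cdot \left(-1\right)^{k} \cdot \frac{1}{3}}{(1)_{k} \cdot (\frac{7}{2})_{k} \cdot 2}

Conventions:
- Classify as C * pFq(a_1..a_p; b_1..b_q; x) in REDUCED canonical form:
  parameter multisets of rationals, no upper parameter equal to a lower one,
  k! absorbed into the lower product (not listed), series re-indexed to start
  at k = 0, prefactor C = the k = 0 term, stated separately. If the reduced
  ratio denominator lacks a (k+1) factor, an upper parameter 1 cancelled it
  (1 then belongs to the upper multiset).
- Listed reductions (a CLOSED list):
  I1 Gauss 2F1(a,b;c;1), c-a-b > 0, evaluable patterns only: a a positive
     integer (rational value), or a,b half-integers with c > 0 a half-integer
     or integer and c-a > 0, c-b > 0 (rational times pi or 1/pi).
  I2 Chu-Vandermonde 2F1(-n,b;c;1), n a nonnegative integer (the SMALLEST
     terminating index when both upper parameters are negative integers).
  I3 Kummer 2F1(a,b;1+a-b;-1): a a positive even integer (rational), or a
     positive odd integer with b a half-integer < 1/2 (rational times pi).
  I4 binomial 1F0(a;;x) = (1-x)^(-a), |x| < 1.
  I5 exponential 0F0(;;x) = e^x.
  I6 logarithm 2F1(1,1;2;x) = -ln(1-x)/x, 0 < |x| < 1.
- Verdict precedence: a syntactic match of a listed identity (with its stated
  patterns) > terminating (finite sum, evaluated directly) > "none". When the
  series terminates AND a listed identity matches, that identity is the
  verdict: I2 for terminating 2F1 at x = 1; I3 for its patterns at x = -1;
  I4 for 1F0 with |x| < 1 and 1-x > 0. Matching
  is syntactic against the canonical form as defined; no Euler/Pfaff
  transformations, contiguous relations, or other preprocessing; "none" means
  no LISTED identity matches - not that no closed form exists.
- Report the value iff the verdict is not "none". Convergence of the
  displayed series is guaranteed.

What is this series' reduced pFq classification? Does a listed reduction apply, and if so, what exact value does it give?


Classification (C = \frac{1}{6}): 2F1 with upper {-\frac{1}{2}, 2}, lower {\frac{7}{2}}, argument x = -1. Verdict: the Kummer evaluation I3 matches (x = -1; c = \frac{7}{2} equals 1+a-b for upper {-\frac{1}{2}, 2}: listed pattern). Value: \frac{5}{24}.

Key step: t_0 being \frac{1}{6}, the constant factors (C = 1/6, x = -1) combine into one prefactor.
Consecutive-term ratio: r(k) = -1 * (k-\frac{1}{2}) (k+2) / [(k+\frac{7}{2}) (k+1)] ; factor over Q: parameters, x = -1, and C = \frac{1}{6}.


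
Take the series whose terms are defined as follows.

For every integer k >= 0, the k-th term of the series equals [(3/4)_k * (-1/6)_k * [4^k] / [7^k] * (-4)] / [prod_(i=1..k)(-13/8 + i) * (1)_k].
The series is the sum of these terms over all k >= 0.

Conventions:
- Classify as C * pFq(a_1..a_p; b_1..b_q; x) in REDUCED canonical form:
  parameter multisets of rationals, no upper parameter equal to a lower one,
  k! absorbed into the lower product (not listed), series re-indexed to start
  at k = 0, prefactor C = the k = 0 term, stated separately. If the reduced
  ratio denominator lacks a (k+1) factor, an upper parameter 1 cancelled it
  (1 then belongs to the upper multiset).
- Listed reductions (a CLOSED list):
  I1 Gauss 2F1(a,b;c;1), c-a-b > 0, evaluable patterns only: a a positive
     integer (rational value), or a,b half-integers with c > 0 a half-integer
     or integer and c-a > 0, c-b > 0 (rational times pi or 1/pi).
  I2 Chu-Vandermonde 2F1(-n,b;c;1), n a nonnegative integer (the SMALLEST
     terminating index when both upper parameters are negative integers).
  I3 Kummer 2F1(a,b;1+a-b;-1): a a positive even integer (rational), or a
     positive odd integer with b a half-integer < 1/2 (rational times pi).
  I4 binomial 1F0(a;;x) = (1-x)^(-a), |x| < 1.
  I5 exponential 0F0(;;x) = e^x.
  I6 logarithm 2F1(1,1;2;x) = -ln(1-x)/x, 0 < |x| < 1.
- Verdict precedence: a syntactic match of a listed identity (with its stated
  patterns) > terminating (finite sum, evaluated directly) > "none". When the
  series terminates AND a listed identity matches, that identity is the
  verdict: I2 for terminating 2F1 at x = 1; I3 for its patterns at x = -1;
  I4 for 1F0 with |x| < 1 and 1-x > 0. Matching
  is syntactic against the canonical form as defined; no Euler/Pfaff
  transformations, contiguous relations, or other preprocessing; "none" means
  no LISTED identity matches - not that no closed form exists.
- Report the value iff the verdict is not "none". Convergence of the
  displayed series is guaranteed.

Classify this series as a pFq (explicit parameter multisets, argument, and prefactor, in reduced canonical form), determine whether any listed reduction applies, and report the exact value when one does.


Key observation: with t_0 = -4, the lower running product (prefactor -4) is a rising factorial.
Adjacent-term ratio: r(k) = (4/7) * (k-1/6) (k+3/4) / [(k-5/8) (k+1)] ; factor over Q: parameters, x = (4/7), and C = -4.

x = 4/7 here; the reduced form reads 2F1, upper {-1/6, 3/4}, lower {-5/8}, C = -4. Verdict: none. No listed pattern accepts 2F1(-1/6, 3/4; -5/8; 4/7).


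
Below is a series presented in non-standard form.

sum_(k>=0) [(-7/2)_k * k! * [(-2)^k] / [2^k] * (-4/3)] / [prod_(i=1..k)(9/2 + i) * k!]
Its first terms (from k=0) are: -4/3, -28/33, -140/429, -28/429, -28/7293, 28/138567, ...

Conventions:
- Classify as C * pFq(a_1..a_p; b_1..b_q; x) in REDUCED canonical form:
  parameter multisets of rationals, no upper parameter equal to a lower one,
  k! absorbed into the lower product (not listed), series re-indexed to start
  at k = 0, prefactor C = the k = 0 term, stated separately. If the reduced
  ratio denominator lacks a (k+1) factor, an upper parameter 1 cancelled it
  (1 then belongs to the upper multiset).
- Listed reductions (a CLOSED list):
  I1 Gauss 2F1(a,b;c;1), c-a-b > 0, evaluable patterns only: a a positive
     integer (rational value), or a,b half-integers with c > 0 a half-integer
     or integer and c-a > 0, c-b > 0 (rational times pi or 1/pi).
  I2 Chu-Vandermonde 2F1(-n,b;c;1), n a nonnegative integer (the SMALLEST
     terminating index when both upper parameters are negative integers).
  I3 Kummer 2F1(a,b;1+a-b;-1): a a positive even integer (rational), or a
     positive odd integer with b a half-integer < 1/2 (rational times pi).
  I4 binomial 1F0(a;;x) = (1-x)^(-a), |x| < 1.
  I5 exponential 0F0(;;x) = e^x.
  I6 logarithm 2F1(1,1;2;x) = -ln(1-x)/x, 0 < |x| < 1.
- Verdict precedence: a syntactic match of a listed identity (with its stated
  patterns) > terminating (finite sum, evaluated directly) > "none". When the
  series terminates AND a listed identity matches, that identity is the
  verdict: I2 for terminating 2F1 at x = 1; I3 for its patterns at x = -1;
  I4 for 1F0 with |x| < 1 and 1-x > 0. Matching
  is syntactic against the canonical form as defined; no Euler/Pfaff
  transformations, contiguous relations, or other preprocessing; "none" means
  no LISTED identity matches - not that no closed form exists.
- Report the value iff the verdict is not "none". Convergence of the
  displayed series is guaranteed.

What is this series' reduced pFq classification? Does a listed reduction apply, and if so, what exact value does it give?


Canonical form: C = -4/3 times 2F1 with upper {-7/2, 1}, lower {11/2}, x = -1. Verdict: the Kummer evaluation I3 applies (x = -1; c = 11/2 equals 1+a-b for upper {-7/2, 1}: listed pattern). Sum: (-105/128) * pi.

Key observation: t_0 = -4/3 here, and the lower running product (C = -4/3, x = -1) is a rising factorial.
Step ratio: r(k) = (-1) * (k-7/2) (k+1) / [(k+11/2) (k+1)] - rational in k, leading ratio (-1); with t_0 = -4/3, classification follows.


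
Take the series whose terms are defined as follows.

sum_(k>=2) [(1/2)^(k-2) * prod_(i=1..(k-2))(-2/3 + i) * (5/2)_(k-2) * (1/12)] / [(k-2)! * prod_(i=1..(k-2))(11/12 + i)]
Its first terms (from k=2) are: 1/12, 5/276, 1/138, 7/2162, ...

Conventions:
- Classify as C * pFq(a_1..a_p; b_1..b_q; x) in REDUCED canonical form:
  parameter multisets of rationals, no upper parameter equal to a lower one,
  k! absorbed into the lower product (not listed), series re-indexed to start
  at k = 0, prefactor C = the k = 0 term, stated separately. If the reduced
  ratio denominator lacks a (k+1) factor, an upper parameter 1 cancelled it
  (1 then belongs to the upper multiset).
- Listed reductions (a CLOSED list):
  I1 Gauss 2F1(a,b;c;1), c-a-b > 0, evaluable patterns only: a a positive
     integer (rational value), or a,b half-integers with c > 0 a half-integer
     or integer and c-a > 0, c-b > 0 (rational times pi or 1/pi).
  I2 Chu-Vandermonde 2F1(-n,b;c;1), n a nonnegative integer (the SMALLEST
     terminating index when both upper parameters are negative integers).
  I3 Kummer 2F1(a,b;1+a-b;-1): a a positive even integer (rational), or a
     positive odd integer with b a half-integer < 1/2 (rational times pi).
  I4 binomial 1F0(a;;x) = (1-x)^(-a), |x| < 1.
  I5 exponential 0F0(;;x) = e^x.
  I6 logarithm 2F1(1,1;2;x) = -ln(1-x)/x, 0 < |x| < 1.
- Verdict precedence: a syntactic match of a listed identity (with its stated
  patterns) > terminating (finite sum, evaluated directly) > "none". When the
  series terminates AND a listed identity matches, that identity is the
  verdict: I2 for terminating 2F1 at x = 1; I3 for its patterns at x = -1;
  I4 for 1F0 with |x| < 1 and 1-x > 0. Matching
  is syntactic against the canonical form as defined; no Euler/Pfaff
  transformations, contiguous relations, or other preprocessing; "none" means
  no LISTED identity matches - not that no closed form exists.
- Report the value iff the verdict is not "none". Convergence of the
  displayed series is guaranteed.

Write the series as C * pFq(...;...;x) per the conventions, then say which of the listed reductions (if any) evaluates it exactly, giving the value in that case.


Reduced: x = 1/2, 2F1, upper = {1/3, 5/2}, lower = {23/12}, C = 1/12. Verdict: no listed reduction: x = 1/2 and upper {1/3, 5/2} fail every I1-I6 pattern.

Key observation: from the first term 1/12: the running product (C = 1/12) telescopes to a rising factorial.
Ratio: r(k) = (1/2) * (k+1/3) (k+5/2) / [(k+23/12) (k+1)] - rational; roots negated = parameters, x = (1/2), C = 1/12.


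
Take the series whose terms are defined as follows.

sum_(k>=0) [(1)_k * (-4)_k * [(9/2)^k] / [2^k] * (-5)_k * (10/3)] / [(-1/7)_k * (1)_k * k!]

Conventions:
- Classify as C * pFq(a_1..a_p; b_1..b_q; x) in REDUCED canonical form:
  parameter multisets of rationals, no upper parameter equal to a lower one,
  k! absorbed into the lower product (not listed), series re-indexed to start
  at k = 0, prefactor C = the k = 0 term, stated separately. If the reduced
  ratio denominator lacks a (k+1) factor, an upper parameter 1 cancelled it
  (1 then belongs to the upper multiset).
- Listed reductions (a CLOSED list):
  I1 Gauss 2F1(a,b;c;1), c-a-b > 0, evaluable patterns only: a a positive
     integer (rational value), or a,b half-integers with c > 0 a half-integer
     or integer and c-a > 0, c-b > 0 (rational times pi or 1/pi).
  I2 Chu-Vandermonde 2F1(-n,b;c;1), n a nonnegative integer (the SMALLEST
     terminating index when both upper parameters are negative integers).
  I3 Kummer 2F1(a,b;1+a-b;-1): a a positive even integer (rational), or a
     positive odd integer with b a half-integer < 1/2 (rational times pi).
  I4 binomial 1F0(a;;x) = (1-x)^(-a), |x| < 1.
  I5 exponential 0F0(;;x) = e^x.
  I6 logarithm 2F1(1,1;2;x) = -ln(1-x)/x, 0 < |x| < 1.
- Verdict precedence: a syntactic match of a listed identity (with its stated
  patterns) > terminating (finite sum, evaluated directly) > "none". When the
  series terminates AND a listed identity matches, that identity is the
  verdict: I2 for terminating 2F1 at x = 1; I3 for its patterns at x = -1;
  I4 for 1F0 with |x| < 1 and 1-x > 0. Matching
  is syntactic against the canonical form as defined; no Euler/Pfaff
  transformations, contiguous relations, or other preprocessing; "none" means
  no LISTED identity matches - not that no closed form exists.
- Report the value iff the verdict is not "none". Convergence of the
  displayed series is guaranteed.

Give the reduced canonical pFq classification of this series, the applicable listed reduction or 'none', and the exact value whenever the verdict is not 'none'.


x = 9/4 here; the reduced form reads 2F1, upper {-5, -4}, lower {-1/7}, C = 10/3. Verdict: terminating - no listed pattern fits, but -4 in the upper list cuts the series at k = 4; direct evaluation. Hence: -366582565/4992.

First insight: from the first term 10/3: the parameter 1 appears in both the upper and lower lists and cancels.
Term ratio: r(k) = (9/4) * (k-5) (k-4) / [(k-1/7) (k+1)] ; factor over Q: parameters, x = (9/4), and C = 10/3.


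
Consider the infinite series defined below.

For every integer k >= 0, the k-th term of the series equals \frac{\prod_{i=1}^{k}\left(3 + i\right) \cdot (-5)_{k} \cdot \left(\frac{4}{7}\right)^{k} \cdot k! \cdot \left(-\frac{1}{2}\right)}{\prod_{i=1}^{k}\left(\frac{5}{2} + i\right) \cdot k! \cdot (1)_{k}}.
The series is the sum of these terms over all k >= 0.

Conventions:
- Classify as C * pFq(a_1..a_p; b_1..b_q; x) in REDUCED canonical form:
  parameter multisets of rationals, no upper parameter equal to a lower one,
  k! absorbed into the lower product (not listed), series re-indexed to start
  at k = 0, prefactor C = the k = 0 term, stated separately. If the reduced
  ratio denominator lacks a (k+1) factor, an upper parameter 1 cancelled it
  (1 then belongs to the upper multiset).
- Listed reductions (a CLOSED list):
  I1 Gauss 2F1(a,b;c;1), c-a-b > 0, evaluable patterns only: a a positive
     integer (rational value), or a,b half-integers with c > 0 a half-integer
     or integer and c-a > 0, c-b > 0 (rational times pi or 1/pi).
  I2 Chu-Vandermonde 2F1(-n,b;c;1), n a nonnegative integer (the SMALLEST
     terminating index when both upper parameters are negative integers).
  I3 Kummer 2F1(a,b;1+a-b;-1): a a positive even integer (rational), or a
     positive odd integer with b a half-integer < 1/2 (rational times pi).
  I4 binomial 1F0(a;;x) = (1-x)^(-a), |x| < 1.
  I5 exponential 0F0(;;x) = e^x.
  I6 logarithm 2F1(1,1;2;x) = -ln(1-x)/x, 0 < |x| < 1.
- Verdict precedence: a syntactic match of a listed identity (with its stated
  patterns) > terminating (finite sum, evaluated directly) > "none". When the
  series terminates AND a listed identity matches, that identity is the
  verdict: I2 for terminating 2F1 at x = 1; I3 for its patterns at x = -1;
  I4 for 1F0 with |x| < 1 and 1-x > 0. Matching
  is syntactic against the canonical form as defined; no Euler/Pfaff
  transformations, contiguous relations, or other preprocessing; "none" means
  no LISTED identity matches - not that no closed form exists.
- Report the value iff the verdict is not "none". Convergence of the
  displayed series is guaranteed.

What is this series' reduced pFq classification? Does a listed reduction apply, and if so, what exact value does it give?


This is -\frac{1}{2} * 2F1(-5, 4; \frac{7}{2}; \frac{4}{7}) in reduced canonical form. Verdict: terminating. (-5)_k vanishes past k = 5, leaving a 6-term sum, computed directly. Sum: \frac{114703}{43261218}.

Structural cue: from the first term -\frac{1}{2}: the running product (prefactor -1/2) telescopes to a rising factorial.
Step ratio: r(k) = \frac{4}{7} * (k-5) (k+4) / [(k+\frac{7}{2}) (k+1)] ; factor over Q: parameters, x = \frac{4}{7}, and C = -\frac{1}{2}.


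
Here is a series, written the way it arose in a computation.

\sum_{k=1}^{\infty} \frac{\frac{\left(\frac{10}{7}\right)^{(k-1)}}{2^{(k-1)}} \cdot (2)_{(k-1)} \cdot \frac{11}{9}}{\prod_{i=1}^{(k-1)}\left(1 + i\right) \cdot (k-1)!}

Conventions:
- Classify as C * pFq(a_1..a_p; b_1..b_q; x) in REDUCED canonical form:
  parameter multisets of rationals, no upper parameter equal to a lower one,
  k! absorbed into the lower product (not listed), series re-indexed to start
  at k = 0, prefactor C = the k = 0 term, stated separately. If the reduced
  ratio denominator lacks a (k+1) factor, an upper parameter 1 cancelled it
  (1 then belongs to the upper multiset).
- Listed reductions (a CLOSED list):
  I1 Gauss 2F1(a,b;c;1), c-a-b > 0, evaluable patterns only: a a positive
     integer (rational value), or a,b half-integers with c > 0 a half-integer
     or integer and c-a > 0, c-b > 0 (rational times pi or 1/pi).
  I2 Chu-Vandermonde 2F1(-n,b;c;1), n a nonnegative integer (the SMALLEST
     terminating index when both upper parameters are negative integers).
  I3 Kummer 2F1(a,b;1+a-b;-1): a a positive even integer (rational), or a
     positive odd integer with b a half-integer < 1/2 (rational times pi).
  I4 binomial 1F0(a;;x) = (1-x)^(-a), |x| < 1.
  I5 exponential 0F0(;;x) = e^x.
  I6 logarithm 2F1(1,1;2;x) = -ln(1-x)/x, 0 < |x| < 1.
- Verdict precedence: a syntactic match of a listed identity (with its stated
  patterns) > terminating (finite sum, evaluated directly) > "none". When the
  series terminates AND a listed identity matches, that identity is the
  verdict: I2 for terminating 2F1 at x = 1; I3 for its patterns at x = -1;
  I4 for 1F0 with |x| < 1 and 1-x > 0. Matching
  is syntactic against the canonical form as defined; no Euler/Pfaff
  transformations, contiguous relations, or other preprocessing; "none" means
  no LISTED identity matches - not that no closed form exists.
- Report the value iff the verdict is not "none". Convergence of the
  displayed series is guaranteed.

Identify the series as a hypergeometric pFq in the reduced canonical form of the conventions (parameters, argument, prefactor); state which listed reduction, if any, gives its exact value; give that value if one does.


First insight: t_0 being \frac{11}{9}, the lower running product (prefactor 11/9) is a rising factorial.
Consecutive-term ratio: r(k) = \frac{5}{7} * 1 / [(k+1)] - rational in k. x = \frac{5}{7}; t_0 = \frac{11}{9}; negate the roots.

At argument \frac{5}{7}: a 0F0 with upper {-}, lower {-}, scaled by C = \frac{11}{9}. Verdict at x = \frac{5}{7}: the exponential series (I5) matches (the 0F0 exponential series at x = \frac{5}{7}). Hence: \frac{11}{9} \cdot e^{\frac{5}{7}}.


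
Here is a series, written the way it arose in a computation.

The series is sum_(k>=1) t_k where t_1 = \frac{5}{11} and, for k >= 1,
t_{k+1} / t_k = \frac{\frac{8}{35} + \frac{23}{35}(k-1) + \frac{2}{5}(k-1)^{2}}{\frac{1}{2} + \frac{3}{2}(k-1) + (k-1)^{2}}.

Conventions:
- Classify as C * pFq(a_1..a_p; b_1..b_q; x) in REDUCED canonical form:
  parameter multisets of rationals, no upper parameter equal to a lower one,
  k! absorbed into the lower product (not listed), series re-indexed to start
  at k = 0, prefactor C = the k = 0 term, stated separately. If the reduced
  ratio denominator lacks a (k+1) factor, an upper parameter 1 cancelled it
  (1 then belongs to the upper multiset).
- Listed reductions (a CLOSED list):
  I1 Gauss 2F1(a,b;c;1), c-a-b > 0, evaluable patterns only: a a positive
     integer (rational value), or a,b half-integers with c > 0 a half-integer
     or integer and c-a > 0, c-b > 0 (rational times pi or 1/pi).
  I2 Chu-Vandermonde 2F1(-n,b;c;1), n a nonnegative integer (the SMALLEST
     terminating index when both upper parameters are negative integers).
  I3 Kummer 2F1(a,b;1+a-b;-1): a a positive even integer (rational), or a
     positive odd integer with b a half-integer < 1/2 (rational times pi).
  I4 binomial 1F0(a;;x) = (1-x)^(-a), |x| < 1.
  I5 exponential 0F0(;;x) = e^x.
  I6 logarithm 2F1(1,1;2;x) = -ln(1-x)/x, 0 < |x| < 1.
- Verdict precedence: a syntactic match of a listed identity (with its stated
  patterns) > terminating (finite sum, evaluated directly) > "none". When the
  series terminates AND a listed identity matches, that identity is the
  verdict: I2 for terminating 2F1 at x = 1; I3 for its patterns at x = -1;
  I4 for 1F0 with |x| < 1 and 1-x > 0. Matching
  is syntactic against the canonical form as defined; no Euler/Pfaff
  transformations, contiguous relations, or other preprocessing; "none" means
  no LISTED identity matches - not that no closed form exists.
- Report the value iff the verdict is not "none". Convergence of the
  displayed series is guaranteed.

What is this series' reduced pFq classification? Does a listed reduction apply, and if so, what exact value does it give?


The series (x = \frac{2}{5}) is 1F0: upper {\frac{8}{7}}, lower {-}, prefactor \frac{5}{11}. Verdict at x = \frac{2}{5}: the I4 binomial reduction matches (the 1F0 binomial series: exponent -8/7, x = \frac{2}{5}). Its exact value is \frac{5}{11} \cdot \left(\frac{3}{5}\right)^{-\frac{8}{7}}.

Key observation: t_0 being \frac{5}{11}, the ratio is unreduced: k + 1/2 divides both sides (prefactor 5/11).
Consecutive-term ratio: r(k) = \frac{2}{5} * (k+\frac{8}{7}) / [(k+1)] - poly over poly, x = \frac{2}{5} from leading terms; C = \frac{5}{11} at k = 0.


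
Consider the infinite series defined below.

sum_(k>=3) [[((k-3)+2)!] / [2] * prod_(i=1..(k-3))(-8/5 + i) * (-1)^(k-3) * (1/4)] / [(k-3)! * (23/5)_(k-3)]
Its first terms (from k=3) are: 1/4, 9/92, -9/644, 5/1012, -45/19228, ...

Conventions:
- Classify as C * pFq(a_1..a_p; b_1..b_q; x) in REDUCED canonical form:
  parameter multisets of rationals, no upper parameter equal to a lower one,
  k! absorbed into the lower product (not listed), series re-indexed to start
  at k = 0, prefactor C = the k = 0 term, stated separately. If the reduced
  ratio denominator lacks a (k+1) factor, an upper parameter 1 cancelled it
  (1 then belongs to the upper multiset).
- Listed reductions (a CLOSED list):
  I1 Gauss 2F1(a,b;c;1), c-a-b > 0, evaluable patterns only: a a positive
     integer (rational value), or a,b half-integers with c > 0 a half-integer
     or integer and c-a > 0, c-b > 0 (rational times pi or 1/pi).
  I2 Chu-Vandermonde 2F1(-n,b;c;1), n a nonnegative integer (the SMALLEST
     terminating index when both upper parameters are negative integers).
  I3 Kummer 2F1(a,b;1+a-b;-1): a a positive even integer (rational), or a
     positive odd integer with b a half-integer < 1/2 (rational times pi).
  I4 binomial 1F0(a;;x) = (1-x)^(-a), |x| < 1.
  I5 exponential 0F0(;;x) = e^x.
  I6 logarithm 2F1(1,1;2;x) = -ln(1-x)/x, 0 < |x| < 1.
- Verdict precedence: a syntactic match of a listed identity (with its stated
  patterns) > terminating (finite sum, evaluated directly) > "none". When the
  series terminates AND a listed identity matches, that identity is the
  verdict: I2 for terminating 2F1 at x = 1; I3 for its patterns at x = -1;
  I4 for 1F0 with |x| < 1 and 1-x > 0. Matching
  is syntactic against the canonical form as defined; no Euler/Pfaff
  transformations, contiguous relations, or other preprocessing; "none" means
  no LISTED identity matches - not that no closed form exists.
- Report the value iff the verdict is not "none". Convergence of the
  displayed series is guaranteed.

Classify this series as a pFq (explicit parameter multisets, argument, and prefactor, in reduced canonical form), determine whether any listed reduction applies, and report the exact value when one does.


With C = 1/4: the canonical form is 2F1(-3/5, 3; 23/5; -1). Verdict: none - this 2F1 at x = -1 matches no listed pattern, and upper {-3/5, 3} holds no stopper.

Structural cue: t_0 = 1/4 here, and the running product (C = 1/4) telescopes to a rising factorial.
Ratio: r(k) = (-1) * (k-3/5) (k+3) / [(k+23/5) (k+1)] - rational in k. x = (-1); t_0 = 1/4; negate the roots.


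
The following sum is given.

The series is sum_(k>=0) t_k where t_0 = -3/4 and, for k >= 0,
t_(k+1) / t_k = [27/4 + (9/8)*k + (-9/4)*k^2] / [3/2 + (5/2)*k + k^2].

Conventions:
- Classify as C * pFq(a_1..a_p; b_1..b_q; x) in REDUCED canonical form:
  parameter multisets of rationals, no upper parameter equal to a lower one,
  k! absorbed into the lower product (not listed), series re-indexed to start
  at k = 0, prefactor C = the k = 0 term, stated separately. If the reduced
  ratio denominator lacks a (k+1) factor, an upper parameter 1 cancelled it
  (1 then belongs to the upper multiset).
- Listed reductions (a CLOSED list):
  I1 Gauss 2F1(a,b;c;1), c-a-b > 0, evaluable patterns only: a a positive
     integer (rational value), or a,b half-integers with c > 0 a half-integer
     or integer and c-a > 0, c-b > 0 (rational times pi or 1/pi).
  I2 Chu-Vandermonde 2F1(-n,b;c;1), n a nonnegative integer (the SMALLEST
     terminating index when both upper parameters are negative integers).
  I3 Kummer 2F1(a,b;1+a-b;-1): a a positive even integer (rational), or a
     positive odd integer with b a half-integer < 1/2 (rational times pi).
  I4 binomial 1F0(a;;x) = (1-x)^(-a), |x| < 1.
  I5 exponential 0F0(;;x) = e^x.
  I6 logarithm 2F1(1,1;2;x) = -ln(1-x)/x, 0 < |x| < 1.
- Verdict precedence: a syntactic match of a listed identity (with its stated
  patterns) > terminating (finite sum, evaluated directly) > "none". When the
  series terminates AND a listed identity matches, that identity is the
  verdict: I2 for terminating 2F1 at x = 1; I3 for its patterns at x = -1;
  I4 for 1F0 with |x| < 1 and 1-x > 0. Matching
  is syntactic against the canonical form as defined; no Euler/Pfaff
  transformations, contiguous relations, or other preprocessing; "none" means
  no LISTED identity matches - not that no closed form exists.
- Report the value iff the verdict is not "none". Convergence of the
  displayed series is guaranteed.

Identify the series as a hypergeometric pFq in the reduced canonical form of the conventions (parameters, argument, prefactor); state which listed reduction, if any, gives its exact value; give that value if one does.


Structural cue: t_0 being -3/4, factor the ratio over Q (prefactor -3/4): negated roots = parameters.
Step ratio: r(k) = (-9/4) * (k-2) / [(k+1)] ; factor over Q: parameters, x = (-9/4), and C = -3/4.

This is -3/4 * 1F0(-2; -; -9/4) in reduced canonical form. Verdict: terminating - upper -2 stops the sum at k = 2; the 3 terms are added exactly. Exact value: -507/64.
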